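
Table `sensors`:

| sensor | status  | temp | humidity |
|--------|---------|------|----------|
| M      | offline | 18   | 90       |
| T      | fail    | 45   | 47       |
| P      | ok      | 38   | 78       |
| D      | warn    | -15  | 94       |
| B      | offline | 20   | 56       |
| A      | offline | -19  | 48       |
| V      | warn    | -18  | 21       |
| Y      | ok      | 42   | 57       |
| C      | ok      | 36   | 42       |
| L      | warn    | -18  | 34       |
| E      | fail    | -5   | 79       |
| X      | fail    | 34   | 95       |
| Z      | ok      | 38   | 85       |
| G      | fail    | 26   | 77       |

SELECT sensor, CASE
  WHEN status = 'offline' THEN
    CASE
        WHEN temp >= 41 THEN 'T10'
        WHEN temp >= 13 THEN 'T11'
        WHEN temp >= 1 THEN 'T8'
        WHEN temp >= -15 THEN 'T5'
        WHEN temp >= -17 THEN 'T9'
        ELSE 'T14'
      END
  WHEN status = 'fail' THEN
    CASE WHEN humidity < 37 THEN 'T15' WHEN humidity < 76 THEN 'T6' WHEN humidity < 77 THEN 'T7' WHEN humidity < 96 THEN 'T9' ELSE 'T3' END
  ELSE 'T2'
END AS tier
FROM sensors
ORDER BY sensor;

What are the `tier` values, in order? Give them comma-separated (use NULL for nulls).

sensor=A: status='offline' → inner[ELSE] → T14
sensor=B: status='offline' → inner[temp >= 13] → T11
sensor=C: status='ok' → outer ELSE → T2
sensor=D: status='warn' → outer ELSE → T2
sensor=E: status='fail' → inner[humidity < 96] → T9
sensor=G: status='fail' → inner[humidity < 96] → T9
sensor=L: status='warn' → outer ELSE → T2
sensor=M: status='offline' → inner[temp >= 13] → T11
sensor=P: status='ok' → outer ELSE → T2
sensor=T: status='fail' → inner[humidity < 76] → T6
sensor=V: status='warn' → outer ELSE → T2
sensor=X: status='fail' → inner[humidity < 96] → T9
sensor=Y: status='ok' → outer ELSE → T2
sensor=Z: status='ok' → outer ELSE → T2

T14, T11, T2, T2, T9, T9, T2, T11, T2, T6, T2, T9, T2, T2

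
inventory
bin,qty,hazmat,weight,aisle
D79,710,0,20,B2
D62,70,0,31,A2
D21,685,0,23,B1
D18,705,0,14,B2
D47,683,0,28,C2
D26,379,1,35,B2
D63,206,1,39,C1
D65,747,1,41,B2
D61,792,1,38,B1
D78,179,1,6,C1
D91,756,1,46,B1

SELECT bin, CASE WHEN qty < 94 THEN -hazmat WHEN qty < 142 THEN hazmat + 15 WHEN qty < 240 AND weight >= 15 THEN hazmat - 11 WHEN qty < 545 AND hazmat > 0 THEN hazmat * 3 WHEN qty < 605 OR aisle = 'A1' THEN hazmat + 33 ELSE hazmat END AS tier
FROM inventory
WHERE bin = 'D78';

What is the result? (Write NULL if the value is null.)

bin = D78: qty=179, hazmat=1, weight=6, aisle=C1.
qty < 94 → false
qty < 142 → false
qty < 240 AND weight >= 15 → false
qty < 545 AND hazmat > 0 → true → 3

3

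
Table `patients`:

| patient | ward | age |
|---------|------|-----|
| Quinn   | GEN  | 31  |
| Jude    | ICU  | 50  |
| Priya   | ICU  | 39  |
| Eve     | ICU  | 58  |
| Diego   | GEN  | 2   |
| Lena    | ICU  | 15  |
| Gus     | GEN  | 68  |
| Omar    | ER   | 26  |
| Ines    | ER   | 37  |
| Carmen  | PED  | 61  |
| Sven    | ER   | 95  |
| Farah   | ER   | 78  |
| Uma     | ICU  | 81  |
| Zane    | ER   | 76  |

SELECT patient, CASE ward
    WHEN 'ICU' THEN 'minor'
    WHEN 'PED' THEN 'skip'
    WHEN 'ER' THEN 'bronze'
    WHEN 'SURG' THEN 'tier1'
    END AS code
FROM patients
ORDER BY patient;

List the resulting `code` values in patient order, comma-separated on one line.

skip, NULL, minor, bronze, NULL, bronze, minor, minor, bronze, minor, NULL, bronze, minor, bronze

patient=Carmen: ward='PED' → skip
patient=Diego: (no match → NULL) → NULL
patient=Eve: ward='ICU' → minor
patient=Farah: ward='ER' → bronze
patient=Gus: (no match → NULL) → NULL
patient=Ines: ward='ER' → bronze
patient=Jude: ward='ICU' → minor
patient=Lena: ward='ICU' → minor
patient=Omar: ward='ER' → bronze
patient=Priya: ward='ICU' → minor
patient=Quinn: (no match → NULL) → NULL
patient=Sven: ward='ER' → bronze
patient=Uma: ward='ICU' → minor
patient=Zane: ward='ER' → bronze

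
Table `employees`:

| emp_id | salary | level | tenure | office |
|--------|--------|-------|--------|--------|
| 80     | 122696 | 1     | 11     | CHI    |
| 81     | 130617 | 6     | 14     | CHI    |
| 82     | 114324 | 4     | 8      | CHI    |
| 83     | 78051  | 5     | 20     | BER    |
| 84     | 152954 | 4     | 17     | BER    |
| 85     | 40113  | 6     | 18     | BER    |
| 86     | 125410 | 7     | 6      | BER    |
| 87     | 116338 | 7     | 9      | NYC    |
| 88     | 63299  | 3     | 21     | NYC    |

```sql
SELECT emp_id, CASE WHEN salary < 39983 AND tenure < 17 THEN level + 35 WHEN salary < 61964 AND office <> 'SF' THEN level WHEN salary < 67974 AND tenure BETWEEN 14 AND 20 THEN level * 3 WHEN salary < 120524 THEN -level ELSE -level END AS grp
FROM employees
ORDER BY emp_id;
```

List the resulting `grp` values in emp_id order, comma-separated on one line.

-1, -6, -4, -5, -4, 6, -7, -7, -3

emp_id=80: ELSE → -1
emp_id=81: ELSE → -6
emp_id=82: salary < 120524 → -4
emp_id=83: salary < 120524 → -5
emp_id=84: ELSE → -4
emp_id=85: salary < 61964 AND office <> 'SF' → 6
emp_id=86: ELSE → -7
emp_id=87: salary < 120524 → -7
emp_id=88: salary < 120524 → -3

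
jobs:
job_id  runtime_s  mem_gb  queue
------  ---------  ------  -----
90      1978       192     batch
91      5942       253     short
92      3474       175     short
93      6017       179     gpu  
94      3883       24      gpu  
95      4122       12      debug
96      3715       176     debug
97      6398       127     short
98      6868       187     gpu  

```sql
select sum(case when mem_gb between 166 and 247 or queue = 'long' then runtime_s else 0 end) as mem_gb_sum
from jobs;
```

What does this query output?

22052

job_id=90: ✓ → 1978
job_id=91: ✗
job_id=92: ✓ → 3474
job_id=93: ✓ → 6017
job_id=94: ✗
job_id=95: ✗
job_id=96: ✓ → 3715
job_id=97: ✗
job_id=98: ✓ → 6868
mem_gb_sum = 1978 + 3474 + 6017 + 3715 + 6868 = 22052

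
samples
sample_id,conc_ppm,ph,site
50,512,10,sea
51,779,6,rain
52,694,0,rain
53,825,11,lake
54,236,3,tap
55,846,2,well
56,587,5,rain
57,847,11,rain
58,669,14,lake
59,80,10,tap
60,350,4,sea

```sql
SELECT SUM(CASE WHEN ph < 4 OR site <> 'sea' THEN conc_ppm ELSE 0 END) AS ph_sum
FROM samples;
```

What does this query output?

sample_id=50: ✗
sample_id=51: ✓ → 779
sample_id=52: ✓ → 694
sample_id=53: ✓ → 825
sample_id=54: ✓ → 236
sample_id=55: ✓ → 846
sample_id=56: ✓ → 587
sample_id=57: ✓ → 847
sample_id=58: ✓ → 669
sample_id=59: ✓ → 80
sample_id=60: ✗
ph_sum = 779 + 694 + 825 + 236 + 846 + 587 + 847 + 669 + 80 = 5563

5563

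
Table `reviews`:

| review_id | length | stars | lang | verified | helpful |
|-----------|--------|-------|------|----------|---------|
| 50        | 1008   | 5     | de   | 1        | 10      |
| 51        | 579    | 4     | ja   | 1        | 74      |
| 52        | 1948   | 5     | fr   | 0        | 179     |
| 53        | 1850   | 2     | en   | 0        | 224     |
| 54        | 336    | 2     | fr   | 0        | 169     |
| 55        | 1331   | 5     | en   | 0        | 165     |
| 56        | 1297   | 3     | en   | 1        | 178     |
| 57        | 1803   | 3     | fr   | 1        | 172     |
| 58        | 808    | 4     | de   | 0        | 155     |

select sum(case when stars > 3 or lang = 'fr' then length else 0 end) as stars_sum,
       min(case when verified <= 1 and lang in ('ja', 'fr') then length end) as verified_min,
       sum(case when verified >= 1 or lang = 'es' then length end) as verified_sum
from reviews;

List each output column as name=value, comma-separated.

[stars_sum: stars > 3 or lang = 'fr']
review_id=50: ✓ → 1008
review_id=51: ✓ → 579
review_id=52: ✓ → 1948
review_id=53: ✗
review_id=54: ✓ → 336
review_id=55: ✓ → 1331
review_id=56: ✗
review_id=57: ✓ → 1803
review_id=58: ✓ → 808
stars_sum = 1008 + 579 + 1948 + 336 + 1331 + 1803 + 808 = 7813
—
[verified_min: verified <= 1 and lang in ('ja', 'fr')]
review_id=50: ✗
review_id=51: ✓ → 579
review_id=52: ✓ → 1948
review_id=53: ✗
review_id=54: ✓ → 336
review_id=55: ✗
review_id=56: ✗
review_id=57: ✓ → 1803
review_id=58: ✗
verified_min = MIN(579, 1948, 336, 1803) = 336
—
[verified_sum: verified >= 1 or lang = 'es']
review_id=50: ✓ → 1008
review_id=51: ✓ → 579
review_id=52: ✗
review_id=53: ✗
review_id=54: ✗
review_id=55: ✗
review_id=56: ✓ → 1297
review_id=57: ✓ → 1803
review_id=58: ✗
verified_sum = 1008 + 579 + 1297 + 1803 = 4687

stars_sum=7813, verified_min=336, verified_sum=4687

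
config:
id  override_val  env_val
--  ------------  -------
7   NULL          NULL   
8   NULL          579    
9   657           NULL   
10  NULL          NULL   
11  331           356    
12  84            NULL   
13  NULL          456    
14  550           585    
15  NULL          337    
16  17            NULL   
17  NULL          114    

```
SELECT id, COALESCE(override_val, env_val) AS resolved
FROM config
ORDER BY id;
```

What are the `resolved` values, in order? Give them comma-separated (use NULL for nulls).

id=7: override_val=NULL, env_val=NULL (all NULL) → NULL
id=8: override_val=NULL, env_val=579 → 579
id=9: override_val=657 → 657
id=10: override_val=NULL, env_val=NULL (all NULL) → NULL
id=11: override_val=331 → 331
id=12: override_val=84 → 84
id=13: override_val=NULL, env_val=456 → 456
id=14: override_val=550 → 550
id=15: override_val=NULL, env_val=337 → 337
id=16: override_val=17 → 17
id=17: override_val=NULL, env_val=114 → 114

NULL, 579, 657, NULL, 331, 84, 456, 550, 337, 17, 114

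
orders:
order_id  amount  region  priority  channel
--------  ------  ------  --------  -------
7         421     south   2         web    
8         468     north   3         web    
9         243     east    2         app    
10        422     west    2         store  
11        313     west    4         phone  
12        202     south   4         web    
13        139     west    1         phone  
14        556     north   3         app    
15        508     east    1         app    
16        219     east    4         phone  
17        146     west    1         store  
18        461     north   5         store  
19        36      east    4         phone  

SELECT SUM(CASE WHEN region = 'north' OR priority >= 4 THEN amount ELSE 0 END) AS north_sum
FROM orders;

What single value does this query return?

2255

order_id=7: ✗
order_id=8: ✓ → 468
order_id=9: ✗
order_id=10: ✗
order_id=11: ✓ → 313
order_id=12: ✓ → 202
order_id=13: ✗
order_id=14: ✓ → 556
order_id=15: ✗
order_id=16: ✓ → 219
order_id=17: ✗
order_id=18: ✓ → 461
order_id=19: ✓ → 36
north_sum = 468 + 313 + 202 + 556 + 219 + 461 + 36 = 2255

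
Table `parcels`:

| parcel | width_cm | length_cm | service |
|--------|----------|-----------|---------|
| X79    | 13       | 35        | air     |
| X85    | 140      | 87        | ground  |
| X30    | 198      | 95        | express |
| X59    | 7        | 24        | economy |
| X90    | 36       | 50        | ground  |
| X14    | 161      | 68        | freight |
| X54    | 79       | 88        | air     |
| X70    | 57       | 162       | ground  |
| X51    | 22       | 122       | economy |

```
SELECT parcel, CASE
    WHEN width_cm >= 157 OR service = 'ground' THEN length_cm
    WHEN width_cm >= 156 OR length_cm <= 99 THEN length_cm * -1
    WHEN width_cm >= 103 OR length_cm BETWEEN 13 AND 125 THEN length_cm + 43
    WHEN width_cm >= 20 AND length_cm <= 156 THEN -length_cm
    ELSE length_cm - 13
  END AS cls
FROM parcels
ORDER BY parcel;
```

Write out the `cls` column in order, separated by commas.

68, 95, 165, -88, -24, 162, -35, 87, 50

parcel=X14: width_cm >= 157 OR service = 'ground' → 68
parcel=X30: width_cm >= 157 OR service = 'ground' → 95
parcel=X51: width_cm >= 103 OR length_cm BETWEEN 13 AND 125 → 165
parcel=X54: width_cm >= 156 OR length_cm <= 99 → -88
parcel=X59: width_cm >= 156 OR length_cm <= 99 → -24
parcel=X70: width_cm >= 157 OR service = 'ground' → 162
parcel=X79: width_cm >= 156 OR length_cm <= 99 → -35
parcel=X85: width_cm >= 157 OR service = 'ground' → 87
parcel=X90: width_cm >= 157 OR service = 'ground' → 50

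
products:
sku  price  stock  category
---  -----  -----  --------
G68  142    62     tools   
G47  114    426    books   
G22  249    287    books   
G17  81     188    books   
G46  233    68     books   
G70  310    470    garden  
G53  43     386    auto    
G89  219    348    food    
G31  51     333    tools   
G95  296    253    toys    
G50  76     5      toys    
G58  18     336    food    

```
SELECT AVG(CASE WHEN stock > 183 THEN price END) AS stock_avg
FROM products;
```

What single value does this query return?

153.4444444444

sku=G68: ✗
sku=G47: ✓ → 114
sku=G22: ✓ → 249
sku=G17: ✓ → 81
sku=G46: ✗
sku=G70: ✓ → 310
sku=G53: ✓ → 43
sku=G89: ✓ → 219
sku=G31: ✓ → 51
sku=G95: ✓ → 296
sku=G50: ✗
sku=G58: ✓ → 18
stock_avg = (114 + 249 + 81 + 310 + 43 + 219 + 51 + 296 + 18) / 9 = 153.4444444444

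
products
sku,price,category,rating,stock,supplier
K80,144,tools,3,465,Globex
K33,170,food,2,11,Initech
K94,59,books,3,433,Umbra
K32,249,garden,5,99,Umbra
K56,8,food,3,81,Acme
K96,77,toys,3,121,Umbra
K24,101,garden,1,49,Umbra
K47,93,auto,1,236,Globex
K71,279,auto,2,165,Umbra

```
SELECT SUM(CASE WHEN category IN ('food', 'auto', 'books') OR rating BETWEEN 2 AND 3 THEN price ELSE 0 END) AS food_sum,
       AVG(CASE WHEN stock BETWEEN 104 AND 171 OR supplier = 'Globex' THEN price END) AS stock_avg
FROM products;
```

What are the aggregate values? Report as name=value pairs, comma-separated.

food_sum=830, stock_avg=148.25

[food_sum: category IN ('food', 'auto', 'books') OR rating BETWEEN 2 AND 3]
sku=K80: ✓ → 144
sku=K33: ✓ → 170
sku=K94: ✓ → 59
sku=K32: ✗
sku=K56: ✓ → 8
sku=K96: ✓ → 77
sku=K24: ✗
sku=K47: ✓ → 93
sku=K71: ✓ → 279
food_sum = 144 + 170 + 59 + 8 + 77 + 93 + 279 = 830
—
[stock_avg: stock BETWEEN 104 AND 171 OR supplier = 'Globex']
sku=K80: ✓ → 144
sku=K33: ✗
sku=K94: ✗
sku=K32: ✗
sku=K56: ✗
sku=K96: ✓ → 77
sku=K24: ✗
sku=K47: ✓ → 93
sku=K71: ✓ → 279
stock_avg = (144 + 77 + 93 + 279) / 4 = 148.25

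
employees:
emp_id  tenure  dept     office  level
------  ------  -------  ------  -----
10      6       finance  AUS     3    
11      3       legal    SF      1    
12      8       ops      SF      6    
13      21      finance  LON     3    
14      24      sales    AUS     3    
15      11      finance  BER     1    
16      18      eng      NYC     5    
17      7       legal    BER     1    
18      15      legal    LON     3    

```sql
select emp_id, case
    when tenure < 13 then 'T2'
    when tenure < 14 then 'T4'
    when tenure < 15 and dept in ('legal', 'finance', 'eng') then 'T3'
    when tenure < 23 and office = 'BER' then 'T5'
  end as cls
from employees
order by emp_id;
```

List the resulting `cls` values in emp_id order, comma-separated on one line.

emp_id=10: tenure < 13 → T2
emp_id=11: tenure < 13 → T2
emp_id=12: tenure < 13 → T2
emp_id=13: (no match → NULL) → NULL
emp_id=14: (no match → NULL) → NULL
emp_id=15: tenure < 13 → T2
emp_id=16: (no match → NULL) → NULL
emp_id=17: tenure < 13 → T2
emp_id=18: (no match → NULL) → NULL

T2, T2, T2, NULL, NULL, T2, NULL, T2, NULL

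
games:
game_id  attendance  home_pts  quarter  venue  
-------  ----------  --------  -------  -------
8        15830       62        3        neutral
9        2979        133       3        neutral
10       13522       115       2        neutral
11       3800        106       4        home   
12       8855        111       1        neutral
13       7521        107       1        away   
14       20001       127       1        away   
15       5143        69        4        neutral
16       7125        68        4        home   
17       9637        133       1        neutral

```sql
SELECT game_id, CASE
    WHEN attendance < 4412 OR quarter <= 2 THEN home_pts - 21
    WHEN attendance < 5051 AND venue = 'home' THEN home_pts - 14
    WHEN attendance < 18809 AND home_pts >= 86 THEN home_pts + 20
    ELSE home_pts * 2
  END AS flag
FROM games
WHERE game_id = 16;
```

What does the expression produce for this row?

136

game_id = 16: attendance=7125, home_pts=68, quarter=4, venue=home.
attendance < 4412 OR quarter <= 2 → false
attendance < 5051 AND venue = 'home' → false
attendance < 18809 AND home_pts >= 86 → false
No prior WHEN matched → ELSE → 136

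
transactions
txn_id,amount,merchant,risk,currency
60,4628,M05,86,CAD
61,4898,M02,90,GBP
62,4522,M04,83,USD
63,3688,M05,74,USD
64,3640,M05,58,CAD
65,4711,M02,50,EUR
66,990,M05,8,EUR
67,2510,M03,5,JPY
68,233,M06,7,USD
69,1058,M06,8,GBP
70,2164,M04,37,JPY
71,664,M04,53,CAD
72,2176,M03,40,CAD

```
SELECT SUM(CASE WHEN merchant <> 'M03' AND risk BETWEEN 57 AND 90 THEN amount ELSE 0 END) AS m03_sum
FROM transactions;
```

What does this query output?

21376

txn_id=60: ✓ → 4628
txn_id=61: ✓ → 4898
txn_id=62: ✓ → 4522
txn_id=63: ✓ → 3688
txn_id=64: ✓ → 3640
txn_id=65: ✗
txn_id=66: ✗
txn_id=67: ✗
txn_id=68: ✗
txn_id=69: ✗
txn_id=70: ✗
txn_id=71: ✗
txn_id=72: ✗
m03_sum = 4628 + 4898 + 4522 + 3688 + 3640 = 21376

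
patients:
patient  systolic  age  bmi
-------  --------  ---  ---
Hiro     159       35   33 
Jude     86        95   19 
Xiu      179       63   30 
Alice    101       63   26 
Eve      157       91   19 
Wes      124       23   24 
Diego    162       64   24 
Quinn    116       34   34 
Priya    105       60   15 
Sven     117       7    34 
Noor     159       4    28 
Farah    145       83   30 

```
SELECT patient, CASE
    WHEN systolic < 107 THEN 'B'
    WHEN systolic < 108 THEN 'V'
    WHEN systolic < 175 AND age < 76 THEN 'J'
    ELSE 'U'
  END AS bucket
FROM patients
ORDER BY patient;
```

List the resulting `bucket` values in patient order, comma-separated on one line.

B, J, U, U, J, B, J, B, J, J, J, U

patient=Alice: systolic < 107 → B
patient=Diego: systolic < 175 AND age < 76 → J
patient=Eve: ELSE → U
patient=Farah: ELSE → U
patient=Hiro: systolic < 175 AND age < 76 → J
patient=Jude: systolic < 107 → B
patient=Noor: systolic < 175 AND age < 76 → J
patient=Priya: systolic < 107 → B
patient=Quinn: systolic < 175 AND age < 76 → J
patient=Sven: systolic < 175 AND age < 76 → J
patient=Wes: systolic < 175 AND age < 76 → J
patient=Xiu: ELSE → U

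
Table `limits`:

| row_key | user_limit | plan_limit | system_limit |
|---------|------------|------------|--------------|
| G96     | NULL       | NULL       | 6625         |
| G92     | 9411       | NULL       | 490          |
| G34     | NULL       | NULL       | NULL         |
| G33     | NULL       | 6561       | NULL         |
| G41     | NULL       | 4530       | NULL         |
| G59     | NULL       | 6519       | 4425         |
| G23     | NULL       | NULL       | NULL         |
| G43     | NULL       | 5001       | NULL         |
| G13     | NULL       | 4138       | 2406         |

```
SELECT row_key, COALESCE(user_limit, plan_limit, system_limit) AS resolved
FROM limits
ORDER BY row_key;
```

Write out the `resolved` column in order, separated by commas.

4138, NULL, 6561, NULL, 4530, 5001, 6519, 9411, 6625

row_key=G13: user_limit=NULL, plan_limit=4138 → 4138
row_key=G23: user_limit=NULL, plan_limit=NULL, system_limit=NULL (all NULL) → NULL
row_key=G33: user_limit=NULL, plan_limit=6561 → 6561
row_key=G34: user_limit=NULL, plan_limit=NULL, system_limit=NULL (all NULL) → NULL
row_key=G41: user_limit=NULL, plan_limit=4530 → 4530
row_key=G43: user_limit=NULL, plan_limit=5001 → 5001
row_key=G59: user_limit=NULL, plan_limit=6519 → 6519
row_key=G92: user_limit=9411 → 9411
row_key=G96: user_limit=NULL, plan_limit=NULL, system_limit=6625 → 6625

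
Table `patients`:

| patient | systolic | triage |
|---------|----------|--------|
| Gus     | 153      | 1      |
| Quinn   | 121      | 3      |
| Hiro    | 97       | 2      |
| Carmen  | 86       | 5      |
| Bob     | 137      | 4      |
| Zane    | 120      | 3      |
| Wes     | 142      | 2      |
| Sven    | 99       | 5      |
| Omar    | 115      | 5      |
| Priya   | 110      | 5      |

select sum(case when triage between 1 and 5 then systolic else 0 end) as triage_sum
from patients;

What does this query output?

1180

patient=Gus: ✓ → 153
patient=Quinn: ✓ → 121
patient=Hiro: ✓ → 97
patient=Carmen: ✓ → 86
patient=Bob: ✓ → 137
patient=Zane: ✓ → 120
patient=Wes: ✓ → 142
patient=Sven: ✓ → 99
patient=Omar: ✓ → 115
patient=Priya: ✓ → 110
triage_sum = 153 + 121 + 97 + 86 + 137 + 120 + 142 + 99 + 115 + 110 = 1180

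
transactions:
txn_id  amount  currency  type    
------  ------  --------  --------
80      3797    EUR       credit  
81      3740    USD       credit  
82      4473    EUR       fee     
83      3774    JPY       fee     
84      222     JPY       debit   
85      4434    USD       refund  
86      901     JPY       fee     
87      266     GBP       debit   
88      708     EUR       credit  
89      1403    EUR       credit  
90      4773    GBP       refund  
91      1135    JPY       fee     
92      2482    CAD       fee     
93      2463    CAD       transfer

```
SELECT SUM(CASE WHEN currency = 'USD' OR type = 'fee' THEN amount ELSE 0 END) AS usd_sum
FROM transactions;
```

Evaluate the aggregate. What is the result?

20939

txn_id=80: ✗
txn_id=81: ✓ → 3740
txn_id=82: ✓ → 4473
txn_id=83: ✓ → 3774
txn_id=84: ✗
txn_id=85: ✓ → 4434
txn_id=86: ✓ → 901
txn_id=87: ✗
txn_id=88: ✗
txn_id=89: ✗
txn_id=90: ✗
txn_id=91: ✓ → 1135
txn_id=92: ✓ → 2482
txn_id=93: ✗
usd_sum = 3740 + 4473 + 3774 + 4434 + 901 + 1135 + 2482 = 20939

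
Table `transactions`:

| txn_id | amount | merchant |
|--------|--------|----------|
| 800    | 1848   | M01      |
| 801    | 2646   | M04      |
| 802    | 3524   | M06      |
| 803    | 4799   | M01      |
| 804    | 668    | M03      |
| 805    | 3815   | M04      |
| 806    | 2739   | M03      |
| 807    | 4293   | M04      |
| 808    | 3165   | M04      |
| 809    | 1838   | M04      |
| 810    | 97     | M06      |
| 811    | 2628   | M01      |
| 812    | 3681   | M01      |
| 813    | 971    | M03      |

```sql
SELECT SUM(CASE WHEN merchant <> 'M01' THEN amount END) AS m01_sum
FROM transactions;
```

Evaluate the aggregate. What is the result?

txn_id=800: ✗
txn_id=801: ✓ → 2646
txn_id=802: ✓ → 3524
txn_id=803: ✗
txn_id=804: ✓ → 668
txn_id=805: ✓ → 3815
txn_id=806: ✓ → 2739
txn_id=807: ✓ → 4293
txn_id=808: ✓ → 3165
txn_id=809: ✓ → 1838
txn_id=810: ✓ → 97
txn_id=811: ✗
txn_id=812: ✗
txn_id=813: ✓ → 971
m01_sum = 2646 + 3524 + 668 + 3815 + 2739 + 4293 + 3165 + 1838 + 97 + 971 = 23756

23756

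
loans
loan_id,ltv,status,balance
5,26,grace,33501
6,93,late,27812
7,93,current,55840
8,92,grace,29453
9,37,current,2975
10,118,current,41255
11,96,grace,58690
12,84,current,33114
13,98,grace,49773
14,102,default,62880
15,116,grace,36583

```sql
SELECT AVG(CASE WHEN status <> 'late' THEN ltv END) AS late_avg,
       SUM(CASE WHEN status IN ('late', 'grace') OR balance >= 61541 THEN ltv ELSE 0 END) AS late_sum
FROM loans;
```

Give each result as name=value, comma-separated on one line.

[late_avg: status <> 'late']
loan_id=5: ✓ → 26
loan_id=6: ✗
loan_id=7: ✓ → 93
loan_id=8: ✓ → 92
loan_id=9: ✓ → 37
loan_id=10: ✓ → 118
loan_id=11: ✓ → 96
loan_id=12: ✓ → 84
loan_id=13: ✓ → 98
loan_id=14: ✓ → 102
loan_id=15: ✓ → 116
late_avg = (26 + 93 + 92 + 37 + 118 + 96 + 84 + 98 + 102 + 116) / 10 = 86.2
—
[late_sum: status IN ('late', 'grace') OR balance >= 61541]
loan_id=5: ✓ → 26
loan_id=6: ✓ → 93
loan_id=7: ✗
loan_id=8: ✓ → 92
loan_id=9: ✗
loan_id=10: ✗
loan_id=11: ✓ → 96
loan_id=12: ✗
loan_id=13: ✓ → 98
loan_id=14: ✓ → 102
loan_id=15: ✓ → 116
late_sum = 26 + 93 + 92 + 96 + 98 + 102 + 116 = 623

late_avg=86.2, late_sum=623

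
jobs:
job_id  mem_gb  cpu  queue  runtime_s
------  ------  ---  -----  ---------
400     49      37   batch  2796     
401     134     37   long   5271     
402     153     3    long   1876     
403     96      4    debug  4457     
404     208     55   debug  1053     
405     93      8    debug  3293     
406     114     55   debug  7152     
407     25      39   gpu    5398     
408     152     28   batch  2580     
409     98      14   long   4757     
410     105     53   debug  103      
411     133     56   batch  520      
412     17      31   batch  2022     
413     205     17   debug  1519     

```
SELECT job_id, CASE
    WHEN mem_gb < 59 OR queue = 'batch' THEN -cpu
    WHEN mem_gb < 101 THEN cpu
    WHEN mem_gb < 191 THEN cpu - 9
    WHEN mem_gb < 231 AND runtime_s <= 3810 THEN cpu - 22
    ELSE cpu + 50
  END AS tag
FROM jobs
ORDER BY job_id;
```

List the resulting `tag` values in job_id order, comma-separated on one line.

-37, 28, -6, 4, 33, 8, 46, -39, -28, 14, 44, -56, -31, -5

job_id=400: mem_gb < 59 OR queue = 'batch' → -37
job_id=401: mem_gb < 191 → 28
job_id=402: mem_gb < 191 → -6
job_id=403: mem_gb < 101 → 4
job_id=404: mem_gb < 231 AND runtime_s <= 3810 → 33
job_id=405: mem_gb < 101 → 8
job_id=406: mem_gb < 191 → 46
job_id=407: mem_gb < 59 OR queue = 'batch' → -39
job_id=408: mem_gb < 59 OR queue = 'batch' → -28
job_id=409: mem_gb < 101 → 14
job_id=410: mem_gb < 191 → 44
job_id=411: mem_gb < 59 OR queue = 'batch' → -56
job_id=412: mem_gb < 59 OR queue = 'batch' → -31
job_id=413: mem_gb < 231 AND runtime_s <= 3810 → -5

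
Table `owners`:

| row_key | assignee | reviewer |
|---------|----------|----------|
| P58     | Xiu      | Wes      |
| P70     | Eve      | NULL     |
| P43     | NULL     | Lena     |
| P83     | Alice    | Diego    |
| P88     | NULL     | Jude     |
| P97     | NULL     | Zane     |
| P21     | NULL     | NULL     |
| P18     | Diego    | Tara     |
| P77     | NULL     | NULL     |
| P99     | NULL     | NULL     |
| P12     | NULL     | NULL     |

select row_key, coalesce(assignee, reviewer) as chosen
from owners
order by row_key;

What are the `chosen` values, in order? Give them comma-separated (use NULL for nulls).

NULL, Diego, NULL, Lena, Xiu, Eve, NULL, Alice, Jude, Zane, NULL

row_key=P12: assignee=NULL, reviewer=NULL (all NULL) → NULL
row_key=P18: assignee=Diego → Diego
row_key=P21: assignee=NULL, reviewer=NULL (all NULL) → NULL
row_key=P43: assignee=NULL, reviewer=Lena → Lena
row_key=P58: assignee=Xiu → Xiu
row_key=P70: assignee=Eve → Eve
row_key=P77: assignee=NULL, reviewer=NULL (all NULL) → NULL
row_key=P83: assignee=Alice → Alice
row_key=P88: assignee=NULL, reviewer=Jude → Jude
row_key=P97: assignee=NULL, reviewer=Zane → Zane
row_key=P99: assignee=NULL, reviewer=NULL (all NULL) → NULL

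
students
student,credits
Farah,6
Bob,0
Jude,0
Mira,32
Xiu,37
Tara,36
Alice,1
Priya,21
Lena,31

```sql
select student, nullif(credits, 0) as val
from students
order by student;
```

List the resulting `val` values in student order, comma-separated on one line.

1, NULL, 6, NULL, 31, 32, 21, 36, 37

student=Alice: credits=1 vs 0: differ → 1
student=Bob: credits=0 vs 0: equal → NULL
student=Farah: credits=6 vs 0: differ → 6
student=Jude: credits=0 vs 0: equal → NULL
student=Lena: credits=31 vs 0: differ → 31
student=Mira: credits=32 vs 0: differ → 32
student=Priya: credits=21 vs 0: differ → 21
student=Tara: credits=36 vs 0: differ → 36
student=Xiu: credits=37 vs 0: differ → 37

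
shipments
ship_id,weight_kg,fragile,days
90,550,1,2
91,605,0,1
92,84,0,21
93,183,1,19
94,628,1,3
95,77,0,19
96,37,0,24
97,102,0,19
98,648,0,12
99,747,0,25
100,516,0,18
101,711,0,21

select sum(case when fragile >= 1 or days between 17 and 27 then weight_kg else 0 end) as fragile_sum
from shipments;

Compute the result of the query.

ship_id=90: ✓ → 550
ship_id=91: ✗
ship_id=92: ✓ → 84
ship_id=93: ✓ → 183
ship_id=94: ✓ → 628
ship_id=95: ✓ → 77
ship_id=96: ✓ → 37
ship_id=97: ✓ → 102
ship_id=98: ✗
ship_id=99: ✓ → 747
ship_id=100: ✓ → 516
ship_id=101: ✓ → 711
fragile_sum = 550 + 84 + 183 + 628 + 77 + 37 + 102 + 747 + 516 + 711 = 3635

3635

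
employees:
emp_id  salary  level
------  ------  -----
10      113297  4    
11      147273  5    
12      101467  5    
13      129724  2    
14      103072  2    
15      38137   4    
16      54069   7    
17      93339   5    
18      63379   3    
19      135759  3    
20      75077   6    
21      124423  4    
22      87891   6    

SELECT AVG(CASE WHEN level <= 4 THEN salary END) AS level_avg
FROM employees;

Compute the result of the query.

emp_id=10: ✓ → 113297
emp_id=11: ✗
emp_id=12: ✗
emp_id=13: ✓ → 129724
emp_id=14: ✓ → 103072
emp_id=15: ✓ → 38137
emp_id=16: ✗
emp_id=17: ✗
emp_id=18: ✓ → 63379
emp_id=19: ✓ → 135759
emp_id=20: ✗
emp_id=21: ✓ → 124423
emp_id=22: ✗
level_avg = (113297 + 129724 + 103072 + 38137 + 63379 + 135759 + 124423) / 7 = 101113

101113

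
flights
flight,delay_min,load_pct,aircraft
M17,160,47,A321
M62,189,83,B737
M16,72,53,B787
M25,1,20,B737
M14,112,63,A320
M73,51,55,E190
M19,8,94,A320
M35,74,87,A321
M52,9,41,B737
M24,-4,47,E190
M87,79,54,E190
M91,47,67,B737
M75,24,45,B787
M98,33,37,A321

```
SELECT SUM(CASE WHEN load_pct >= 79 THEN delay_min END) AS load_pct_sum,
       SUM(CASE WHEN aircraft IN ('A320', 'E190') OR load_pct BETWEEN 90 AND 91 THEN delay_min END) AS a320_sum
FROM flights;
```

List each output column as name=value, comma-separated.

load_pct_sum=271, a320_sum=246

[load_pct_sum: load_pct >= 79]
flight=M17: ✗
flight=M62: ✓ → 189
flight=M16: ✗
flight=M25: ✗
flight=M14: ✗
flight=M73: ✗
flight=M19: ✓ → 8
flight=M35: ✓ → 74
flight=M52: ✗
flight=M24: ✗
flight=M87: ✗
flight=M91: ✗
flight=M75: ✗
flight=M98: ✗
load_pct_sum = 189 + 8 + 74 = 271
—
[a320_sum: aircraft IN ('A320', 'E190') OR load_pct BETWEEN 90 AND 91]
flight=M17: ✗
flight=M62: ✗
flight=M16: ✗
flight=M25: ✗
flight=M14: ✓ → 112
flight=M73: ✓ → 51
flight=M19: ✓ → 8
flight=M35: ✗
flight=M52: ✗
flight=M24: ✓ → -4
flight=M87: ✓ → 79
flight=M91: ✗
flight=M75: ✗
flight=M98: ✗
a320_sum = 112 + 51 + 8 + -4 + 79 = 246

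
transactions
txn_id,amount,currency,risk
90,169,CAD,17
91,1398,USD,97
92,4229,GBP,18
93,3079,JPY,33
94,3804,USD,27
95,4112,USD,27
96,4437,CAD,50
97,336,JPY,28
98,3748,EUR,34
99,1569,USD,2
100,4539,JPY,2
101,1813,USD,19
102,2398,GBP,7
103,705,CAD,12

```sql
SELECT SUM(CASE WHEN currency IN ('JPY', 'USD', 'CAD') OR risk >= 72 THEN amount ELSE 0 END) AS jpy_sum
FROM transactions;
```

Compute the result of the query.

25961

txn_id=90: ✓ → 169
txn_id=91: ✓ → 1398
txn_id=92: ✗
txn_id=93: ✓ → 3079
txn_id=94: ✓ → 3804
txn_id=95: ✓ → 4112
txn_id=96: ✓ → 4437
txn_id=97: ✓ → 336
txn_id=98: ✗
txn_id=99: ✓ → 1569
txn_id=100: ✓ → 4539
txn_id=101: ✓ → 1813
txn_id=102: ✗
txn_id=103: ✓ → 705
jpy_sum = 169 + 1398 + 3079 + 3804 + 4112 + 4437 + 336 + 1569 + 4539 + 1813 + 705 = 25961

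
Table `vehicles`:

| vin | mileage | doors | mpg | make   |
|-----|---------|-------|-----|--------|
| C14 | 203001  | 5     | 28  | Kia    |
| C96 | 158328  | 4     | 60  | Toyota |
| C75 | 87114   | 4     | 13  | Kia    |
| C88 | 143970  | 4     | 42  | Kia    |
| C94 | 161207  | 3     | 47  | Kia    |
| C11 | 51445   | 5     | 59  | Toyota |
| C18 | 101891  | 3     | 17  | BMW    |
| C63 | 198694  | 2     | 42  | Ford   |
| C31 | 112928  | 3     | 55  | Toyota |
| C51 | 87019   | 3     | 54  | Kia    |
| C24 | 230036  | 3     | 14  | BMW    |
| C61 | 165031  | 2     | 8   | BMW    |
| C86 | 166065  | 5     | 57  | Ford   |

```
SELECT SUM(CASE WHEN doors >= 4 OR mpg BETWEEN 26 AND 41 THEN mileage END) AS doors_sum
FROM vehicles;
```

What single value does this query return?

809923

vin=C14: ✓ → 203001
vin=C96: ✓ → 158328
vin=C75: ✓ → 87114
vin=C88: ✓ → 143970
vin=C94: ✗
vin=C11: ✓ → 51445
vin=C18: ✗
vin=C63: ✗
vin=C31: ✗
vin=C51: ✗
vin=C24: ✗
vin=C61: ✗
vin=C86: ✓ → 166065
doors_sum = 203001 + 158328 + 87114 + 143970 + 51445 + 166065 = 809923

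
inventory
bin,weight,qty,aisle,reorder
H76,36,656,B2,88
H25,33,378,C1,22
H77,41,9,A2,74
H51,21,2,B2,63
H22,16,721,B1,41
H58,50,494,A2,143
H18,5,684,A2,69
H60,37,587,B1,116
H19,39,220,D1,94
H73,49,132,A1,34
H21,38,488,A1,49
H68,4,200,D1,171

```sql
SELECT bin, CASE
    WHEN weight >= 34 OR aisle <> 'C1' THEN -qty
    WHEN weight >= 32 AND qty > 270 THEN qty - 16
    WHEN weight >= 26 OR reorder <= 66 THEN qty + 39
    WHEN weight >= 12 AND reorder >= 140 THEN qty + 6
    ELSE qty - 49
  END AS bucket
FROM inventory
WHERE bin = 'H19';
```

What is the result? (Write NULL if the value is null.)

-220

bin = H19: weight=39, qty=220, aisle=D1, reorder=94.
weight >= 34 OR aisle <> 'C1' → true → -220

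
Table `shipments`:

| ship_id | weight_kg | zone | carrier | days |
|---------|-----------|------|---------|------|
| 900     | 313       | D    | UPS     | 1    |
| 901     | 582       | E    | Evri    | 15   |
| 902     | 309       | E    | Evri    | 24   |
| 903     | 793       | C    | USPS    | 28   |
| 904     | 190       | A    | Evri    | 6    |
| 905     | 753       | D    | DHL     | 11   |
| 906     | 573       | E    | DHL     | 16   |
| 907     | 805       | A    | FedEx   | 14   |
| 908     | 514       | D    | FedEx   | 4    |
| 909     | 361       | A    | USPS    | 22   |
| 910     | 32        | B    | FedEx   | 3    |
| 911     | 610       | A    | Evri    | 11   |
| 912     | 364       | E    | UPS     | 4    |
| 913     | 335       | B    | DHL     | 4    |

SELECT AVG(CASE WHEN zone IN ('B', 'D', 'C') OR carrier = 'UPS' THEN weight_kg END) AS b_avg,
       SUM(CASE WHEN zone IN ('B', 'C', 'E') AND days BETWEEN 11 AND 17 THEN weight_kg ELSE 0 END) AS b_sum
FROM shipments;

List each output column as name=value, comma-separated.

b_avg=443.4285714286, b_sum=1155

[b_avg: zone IN ('B', 'D', 'C') OR carrier = 'UPS']
ship_id=900: ✓ → 313
ship_id=901: ✗
ship_id=902: ✗
ship_id=903: ✓ → 793
ship_id=904: ✗
ship_id=905: ✓ → 753
ship_id=906: ✗
ship_id=907: ✗
ship_id=908: ✓ → 514
ship_id=909: ✗
ship_id=910: ✓ → 32
ship_id=911: ✗
ship_id=912: ✓ → 364
ship_id=913: ✓ → 335
b_avg = (313 + 793 + 753 + 514 + 32 + 364 + 335) / 7 = 443.4285714286
—
[b_sum: zone IN ('B', 'C', 'E') AND days BETWEEN 11 AND 17]
ship_id=900: ✗
ship_id=901: ✓ → 582
ship_id=902: ✗
ship_id=903: ✗
ship_id=904: ✗
ship_id=905: ✗
ship_id=906: ✓ → 573
ship_id=907: ✗
ship_id=908: ✗
ship_id=909: ✗
ship_id=910: ✗
ship_id=911: ✗
ship_id=912: ✗
ship_id=913: ✗
b_sum = 582 + 573 = 1155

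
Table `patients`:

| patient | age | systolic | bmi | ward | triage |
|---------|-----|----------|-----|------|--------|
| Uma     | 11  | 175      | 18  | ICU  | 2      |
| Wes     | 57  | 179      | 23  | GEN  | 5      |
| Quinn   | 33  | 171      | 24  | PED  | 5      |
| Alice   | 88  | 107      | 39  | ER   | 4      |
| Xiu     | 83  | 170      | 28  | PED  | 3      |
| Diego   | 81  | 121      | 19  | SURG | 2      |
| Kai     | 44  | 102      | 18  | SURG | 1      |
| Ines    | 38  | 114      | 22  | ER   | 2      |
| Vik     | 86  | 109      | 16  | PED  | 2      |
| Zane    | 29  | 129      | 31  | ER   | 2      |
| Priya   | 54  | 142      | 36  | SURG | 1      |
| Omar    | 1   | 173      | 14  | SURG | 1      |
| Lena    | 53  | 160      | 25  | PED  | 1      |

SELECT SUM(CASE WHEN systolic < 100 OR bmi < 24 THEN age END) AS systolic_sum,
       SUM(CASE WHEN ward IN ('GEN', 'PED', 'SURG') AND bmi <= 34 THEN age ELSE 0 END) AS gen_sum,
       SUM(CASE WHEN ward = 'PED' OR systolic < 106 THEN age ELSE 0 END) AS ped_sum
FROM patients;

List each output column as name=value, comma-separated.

systolic_sum=318, gen_sum=438, ped_sum=299

[systolic_sum: systolic < 100 OR bmi < 24]
patient=Uma: ✓ → 11
patient=Wes: ✓ → 57
patient=Quinn: ✗
patient=Alice: ✗
patient=Xiu: ✗
patient=Diego: ✓ → 81
patient=Kai: ✓ → 44
patient=Ines: ✓ → 38
patient=Vik: ✓ → 86
patient=Zane: ✗
patient=Priya: ✗
patient=Omar: ✓ → 1
patient=Lena: ✗
systolic_sum = 11 + 57 + 81 + 44 + 38 + 86 + 1 = 318
—
[gen_sum: ward IN ('GEN', 'PED', 'SURG') AND bmi <= 34]
patient=Uma: ✗
patient=Wes: ✓ → 57
patient=Quinn: ✓ → 33
patient=Alice: ✗
patient=Xiu: ✓ → 83
patient=Diego: ✓ → 81
patient=Kai: ✓ → 44
patient=Ines: ✗
patient=Vik: ✓ → 86
patient=Zane: ✗
patient=Priya: ✗
patient=Omar: ✓ → 1
patient=Lena: ✓ → 53
gen_sum = 57 + 33 + 83 + 81 + 44 + 86 + 1 + 53 = 438
—
[ped_sum: ward = 'PED' OR systolic < 106]
patient=Uma: ✗
patient=Wes: ✗
patient=Quinn: ✓ → 33
patient=Alice: ✗
patient=Xiu: ✓ → 83
patient=Diego: ✗
patient=Kai: ✓ → 44
patient=Ines: ✗
patient=Vik: ✓ → 86
patient=Zane: ✗
patient=Priya: ✗
patient=Omar: ✗
patient=Lena: ✓ → 53
ped_sum = 33 + 83 + 44 + 86 + 53 = 299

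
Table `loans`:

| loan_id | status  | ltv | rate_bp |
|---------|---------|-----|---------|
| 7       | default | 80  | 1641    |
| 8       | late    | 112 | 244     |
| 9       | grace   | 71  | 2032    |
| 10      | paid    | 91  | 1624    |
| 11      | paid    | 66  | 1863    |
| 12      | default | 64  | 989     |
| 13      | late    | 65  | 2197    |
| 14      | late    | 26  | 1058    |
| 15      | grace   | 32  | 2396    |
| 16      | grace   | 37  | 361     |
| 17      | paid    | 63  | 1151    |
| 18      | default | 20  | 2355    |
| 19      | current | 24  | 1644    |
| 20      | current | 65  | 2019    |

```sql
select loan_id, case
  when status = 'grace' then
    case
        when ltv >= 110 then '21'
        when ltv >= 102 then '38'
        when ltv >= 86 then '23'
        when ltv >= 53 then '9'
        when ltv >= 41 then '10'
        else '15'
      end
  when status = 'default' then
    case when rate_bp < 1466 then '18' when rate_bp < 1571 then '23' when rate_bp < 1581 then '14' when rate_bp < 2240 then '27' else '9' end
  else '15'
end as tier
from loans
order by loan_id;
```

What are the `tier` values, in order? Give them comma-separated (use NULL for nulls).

loan_id=7: status='default' → inner[rate_bp < 2240] → 27
loan_id=8: status='late' → outer ELSE → 15
loan_id=9: status='grace' → inner[ltv >= 53] → 9
loan_id=10: status='paid' → outer ELSE → 15
loan_id=11: status='paid' → outer ELSE → 15
loan_id=12: status='default' → inner[rate_bp < 1466] → 18
loan_id=13: status='late' → outer ELSE → 15
loan_id=14: status='late' → outer ELSE → 15
loan_id=15: status='grace' → inner[ELSE] → 15
loan_id=16: status='grace' → inner[ELSE] → 15
loan_id=17: status='paid' → outer ELSE → 15
loan_id=18: status='default' → inner[ELSE] → 9
loan_id=19: status='current' → outer ELSE → 15
loan_id=20: status='current' → outer ELSE → 15

27, 15, 9, 15, 15, 18, 15, 15, 15, 15, 15, 9, 15, 15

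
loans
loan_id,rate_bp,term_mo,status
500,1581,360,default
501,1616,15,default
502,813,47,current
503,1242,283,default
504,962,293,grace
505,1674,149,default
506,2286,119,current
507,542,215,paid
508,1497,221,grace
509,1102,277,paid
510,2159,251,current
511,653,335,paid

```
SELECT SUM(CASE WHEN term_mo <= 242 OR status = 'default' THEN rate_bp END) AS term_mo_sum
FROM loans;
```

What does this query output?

loan_id=500: ✓ → 1581
loan_id=501: ✓ → 1616
loan_id=502: ✓ → 813
loan_id=503: ✓ → 1242
loan_id=504: ✗
loan_id=505: ✓ → 1674
loan_id=506: ✓ → 2286
loan_id=507: ✓ → 542
loan_id=508: ✓ → 1497
loan_id=509: ✗
loan_id=510: ✗
loan_id=511: ✗
term_mo_sum = 1581 + 1616 + 813 + 1242 + 1674 + 2286 + 542 + 1497 = 11251

11251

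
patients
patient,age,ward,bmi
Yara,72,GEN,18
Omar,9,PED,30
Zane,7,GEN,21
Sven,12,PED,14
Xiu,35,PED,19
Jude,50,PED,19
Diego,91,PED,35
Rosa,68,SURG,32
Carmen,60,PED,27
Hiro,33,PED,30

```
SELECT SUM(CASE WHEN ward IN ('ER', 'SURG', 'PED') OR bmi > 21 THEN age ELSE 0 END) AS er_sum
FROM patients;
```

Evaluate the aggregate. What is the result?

patient=Yara: ✗
patient=Omar: ✓ → 9
patient=Zane: ✗
patient=Sven: ✓ → 12
patient=Xiu: ✓ → 35
patient=Jude: ✓ → 50
patient=Diego: ✓ → 91
patient=Rosa: ✓ → 68
patient=Carmen: ✓ → 60
patient=Hiro: ✓ → 33
er_sum = 9 + 12 + 35 + 50 + 91 + 68 + 60 + 33 = 358

358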